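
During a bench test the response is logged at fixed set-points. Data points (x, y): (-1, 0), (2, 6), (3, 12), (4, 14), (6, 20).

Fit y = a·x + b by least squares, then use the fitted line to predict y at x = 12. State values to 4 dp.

ŷ = 37.3134

From the data, Σx·x = 66, Σx = 14, Σ1 = 5.
And Σx·y = 224, Σy = 52.
So AᵀA·[a, b]ᵀ = Aᵀy: [[66, 14]; [14, 5]]·[a, b]ᵀ = [224, 52]ᵀ.
Determinant 66·5 − 14² = 134.
a = (224·5 − 14·52)/134 = 196/67; b = (66·52 − 14·224)/134 = 148/67.
At x = 12: ŷ = (196/67)·(12) + (148/67)·(1) = 2500/67.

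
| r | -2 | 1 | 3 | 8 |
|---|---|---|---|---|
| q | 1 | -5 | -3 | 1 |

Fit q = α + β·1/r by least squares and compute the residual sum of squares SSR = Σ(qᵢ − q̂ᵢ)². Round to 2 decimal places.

SSR = 5.75

Setting ∂/∂α … = 0 gives: 4·α + (23/24)·β = -6;  (23/24)·α + (793/576)·β = -51/8.
(Σ1 = 4, Σ1/r = 23/24, Σ1/r·1/r = 793/576, Σq = -6, Σ1/r·q = -51/8.)
det = 4·(793/576) − (23/24)² = 881/192.
α = ((-6)·(793/576) − (23/24)·(-51/8))/(881/192) = -413/881; β = (4·(-51/8) − (23/24)·(-6))/(881/192) = -3792/881.
Residuals: -602/881, -200/881, -966/881, 1768/881; SSR = 5064/881.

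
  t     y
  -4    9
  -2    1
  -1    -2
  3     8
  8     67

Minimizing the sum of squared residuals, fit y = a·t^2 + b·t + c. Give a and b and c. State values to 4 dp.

Entries of AᵀA: Σt^2·t^2 = 4450, Σt^2·t = 466, Σt^2 = 94, Σt·t = 94, Σt = 4, Σ1 = 5.
For Aᵀy: Σt^2·y = 4506, Σt·y = 524, Σy = 83.
So AᵀA·[a, b, c]ᵀ = Aᵀy: [[4450, 466, 94]; [466, 94, 4]; [94, 4, 5]]·[a, b, c]ᵀ = [4506, 524, 83]ᵀ.
Inverting the 3×3 Gram matrix, [a, b, c]ᵀ = [27697/28398, 23909/28398, -11404/4733]ᵀ.

a = 0.9753, b = 0.8419, c = -2.4095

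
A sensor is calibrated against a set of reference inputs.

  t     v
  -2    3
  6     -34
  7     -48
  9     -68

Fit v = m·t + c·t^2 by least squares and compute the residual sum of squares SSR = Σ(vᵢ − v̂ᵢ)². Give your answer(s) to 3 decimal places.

The normal equations are: 170·m + 1280·c = -1158;  1280·m + 10274·c = -9072.
(Σt·t = 170, Σt·t^2 = 1280, Σt^2·t^2 = 10274, Σt·v = -1158, Σt^2·v = -9072.)
Determinant 170·10274 − 1280² = 108180.
m = ((-1158)·10274 − 1280·(-9072))/108180 = -23761/9015; c = (170·(-9072) − 1280·(-1158))/108180 = -1000/1803.
Residuals: -159/3005, 5352/3005, -7131/3005, 1943/3005; SSR = 27719/3005.

SSR = 9.224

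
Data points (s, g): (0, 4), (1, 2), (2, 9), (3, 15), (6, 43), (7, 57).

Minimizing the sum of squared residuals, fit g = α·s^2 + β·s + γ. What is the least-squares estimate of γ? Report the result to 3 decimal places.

Setting ∂/∂α … = 0 gives: 3795·α + 595·β + 99·γ = 4514;  595·α + 99·β + 19·γ = 722;  99·α + 19·β + 6·γ = 130.
(Σs^2·s^2 = 3795, Σs^2·s = 595, Σs^2 = 99, Σs·s = 99, Σs = 19, Σ1 = 6, Σs^2·g = 4514, Σs·g = 722, Σg = 130.)
Row-reducing yields α = 1739/1761, β = 489/587, γ = 4816/1761.

γ = 2.735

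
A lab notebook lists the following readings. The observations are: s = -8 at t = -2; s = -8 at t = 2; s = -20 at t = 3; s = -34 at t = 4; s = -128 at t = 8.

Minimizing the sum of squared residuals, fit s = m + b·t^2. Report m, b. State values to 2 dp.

With design matrix X, XᵀX = [[5, 97]; [97, 4465]] and Xᵀs = [-198, -8980]ᵀ.
Δ = 5·4465 − 97² = 12916.
m = ((-198)·4465 − 97·(-8980))/12916 = -6505/6458; b = (5·(-8980) − 97·(-198))/12916 = -12847/6458.

m = -1.01, b = -1.99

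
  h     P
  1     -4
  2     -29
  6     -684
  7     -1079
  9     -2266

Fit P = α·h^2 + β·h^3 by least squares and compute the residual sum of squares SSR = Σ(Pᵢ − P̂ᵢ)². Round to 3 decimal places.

With design matrix X, XᵀX = [[10275, 83665]; [83665, 695811]] and XᵀP = [-261161, -2169991]ᵀ.
det = 10275·695811 − 83665² = 149625800.
α = ((-261161)·695811 − 83665·(-2169991))/149625800 = -41599889/37406450; β = (10275·(-2169991) − 83665·(-261161))/149625800 = -22331123/7481290.
Residuals: 1814852/18703225, -12571287/18703225, 14598522/18703225, -12644522/18703225, 1759322/18703225; SSR = 28734453/18703225.

SSR = 1.536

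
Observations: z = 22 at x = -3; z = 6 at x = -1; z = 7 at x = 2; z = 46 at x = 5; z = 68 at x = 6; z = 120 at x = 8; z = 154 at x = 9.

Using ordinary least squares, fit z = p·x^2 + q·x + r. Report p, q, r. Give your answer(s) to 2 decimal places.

p = 1.98, q = -1.00, r = 1.77

Normal-equation sums: Σx^2·x^2 = 12676, Σx^2·x = 1562, Σx^2 = 220, Σx·x = 220, Σx = 26, Σ1 = 7.
Right-hand side: Σx^2·z = 23984, Σx·z = 2926, Σz = 423.
AᵀA·[p, q, r]ᵀ = Aᵀz becomes [[12676, 1562, 220]; [1562, 220, 26]; [220, 26, 7]]·[p, q, r]ᵀ = [23984, 2926, 423]ᵀ.
Solving the 3×3 system (Gaussian elimination) gives p = 180974/91203, q = -91006/91203, r = 53845/30401.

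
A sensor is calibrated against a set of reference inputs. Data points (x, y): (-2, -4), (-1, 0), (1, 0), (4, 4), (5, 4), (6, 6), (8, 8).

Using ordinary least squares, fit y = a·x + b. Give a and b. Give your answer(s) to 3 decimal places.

From the data, Σx·x = 147, Σx = 21, Σ1 = 7.
Right-hand side: Σx·y = 144, Σy = 18.
Normal equations: [[147, 21]; [21, 7]]·[a, b]ᵀ = [144, 18]ᵀ.
Δ = 147·7 − 21² = 588.
a = (144·7 − 21·18)/588 = 15/14; b = (147·18 − 21·144)/588 = -9/14.

a = 1.071, b = -0.643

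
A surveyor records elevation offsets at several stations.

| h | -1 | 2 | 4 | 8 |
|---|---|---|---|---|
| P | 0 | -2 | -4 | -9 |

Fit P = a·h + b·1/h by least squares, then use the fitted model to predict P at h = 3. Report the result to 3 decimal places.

P̂ = -3.044

XᵀX·[a, b]ᵀ = XᵀP reads: 85·a + 4·b = -92;  4·a + (85/64)·b = -25/8.
(Σh·h = 85, Σh·1/h = 4, Σ1/h·1/h = 85/64, Σh·P = -92, Σ1/h·P = -25/8.)
Δ = 85·(85/64) − 4² = 6201/64.
a = ((-92)·(85/64) − 4·(-25/8))/(6201/64) = -60/53; b = (85·(-25/8) − 4·(-92))/(6201/64) = 56/53.
At h = 3: P̂ = (-60/53)·(3) + (56/53)·(1/3) = -484/159.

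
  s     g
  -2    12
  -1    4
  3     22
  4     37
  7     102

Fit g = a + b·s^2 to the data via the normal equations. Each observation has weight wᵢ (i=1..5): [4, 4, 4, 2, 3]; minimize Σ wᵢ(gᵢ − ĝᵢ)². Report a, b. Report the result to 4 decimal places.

a = 3.3428, b = 2.0220

MᵀWM·[a, b]ᵀ = MᵀWg reads: 17·a + 235·b = 532;  235·a + 8107·b = 17178.
Δ = 17·8107 − 235² = 82594.
a = (532·8107 − 235·17178)/82594 = 138047/41297; b = (17·17178 − 235·532)/82594 = 83503/41297.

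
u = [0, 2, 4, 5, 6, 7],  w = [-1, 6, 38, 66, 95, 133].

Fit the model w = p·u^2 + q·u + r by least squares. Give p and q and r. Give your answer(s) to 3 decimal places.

Normal-equation sums: Σu^2·u^2 = 4594, Σu^2·u = 756, Σu^2 = 130, Σu·u = 130, Σu = 24, Σ1 = 6.
And Σu^2·w = 12219, Σu·w = 1995, Σw = 337.
So AᵀA·[p, q, r]ᵀ = Aᵀw: [[4594, 756, 130]; [756, 130, 24]; [130, 24, 6]]·[p, q, r]ᵀ = [12219, 1995, 337]ᵀ.
Solving the 3×3 system (Gaussian elimination) gives p = 10873/3550, q = -7917/3550, r = -2261/1775.

p = 3.063, q = -2.230, r = -1.274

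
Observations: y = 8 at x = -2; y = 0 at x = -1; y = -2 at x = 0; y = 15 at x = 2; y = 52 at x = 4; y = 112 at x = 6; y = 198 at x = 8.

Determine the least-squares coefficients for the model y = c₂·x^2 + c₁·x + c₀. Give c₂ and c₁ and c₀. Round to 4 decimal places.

c₂ = 2.9082, c₁ = 1.5570, c₀ = -0.9982

With design matrix A, AᵀA = [[5681, 791, 125]; [791, 125, 17]; [125, 17, 7]] and Aᵀy = [17628, 2478, 383]ᵀ.
Row-reducing yields c₂ = 173483/59654, c₁ = 92879/59654, c₀ = -29774/29827.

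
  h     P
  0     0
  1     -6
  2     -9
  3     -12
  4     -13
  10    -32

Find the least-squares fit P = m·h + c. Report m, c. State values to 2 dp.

m = -3.03, c = -1.89

Forming AᵀA = [[130, 20]; [20, 6]] and AᵀP = [-432, -72]ᵀ gives AᵀA·[m, c]ᵀ = AᵀP.
Δ = 130·6 − 20² = 380.
m = ((-432)·6 − 20·(-72))/380 = -288/95; c = (130·(-72) − 20·(-432))/380 = -36/19.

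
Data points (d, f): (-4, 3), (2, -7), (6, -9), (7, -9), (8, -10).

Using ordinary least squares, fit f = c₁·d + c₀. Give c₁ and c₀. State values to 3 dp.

With design matrix A, AᵀA = [[169, 19]; [19, 5]] and Aᵀf = [-223, -32]ᵀ.
Eliminating c₀: 5·(row 1) − 19·(row 2) gives 484·c₁ = 5·(-223) − 19·(-32) = -507, so c₁ = -507/484.
Then c₀ = ((-32) − 19·(-507/484))/5 = -1171/484.

c₁ = -1.048, c₀ = -2.419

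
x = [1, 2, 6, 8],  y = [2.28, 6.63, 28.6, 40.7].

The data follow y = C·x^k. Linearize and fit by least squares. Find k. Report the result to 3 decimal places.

Linearized form: ln y = k·ln x + ln C. From the 4 transformed points,
Over the data: Σln x = 4.5643, Σ(ln x)² = 8.0149, Σln y = 9.7754, Σln x·ln y = 15.0265.
Normal system: [[8.0149, 4.5643]; [4.5643, 4]]·[k, ln C]ᵀ = [15.0265, 9.7754]ᵀ.
Δ = 8.0149·4 − (4.5643)² = 11.2265; k = (15.0265·4 − 4.5643·9.7754)/11.2265 = 1.37958, ln C = (8.0149·9.7754 − 4.5643·15.0265)/11.2265 = 0.86963.

k = 1.380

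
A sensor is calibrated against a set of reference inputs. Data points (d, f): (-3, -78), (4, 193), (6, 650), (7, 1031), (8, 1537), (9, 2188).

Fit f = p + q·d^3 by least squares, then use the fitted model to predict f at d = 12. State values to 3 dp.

With design matrix M, MᵀM = [[6, 1837]; [1837, 962715]] and Mᵀf = [5521, 2890487]ᵀ.
Δ = 6·962715 − 1837² = 2401721.
p = (5521·962715 − 1837·2890487)/2401721 = 5324896/2401721; q = (6·2890487 − 1837·5521)/2401721 = 7200845/2401721.
At d = 12: f̂ = (5324896/2401721)·(1) + (7200845/2401721)·(1728) = 12448385056/2401721.

f̂ = 5183.110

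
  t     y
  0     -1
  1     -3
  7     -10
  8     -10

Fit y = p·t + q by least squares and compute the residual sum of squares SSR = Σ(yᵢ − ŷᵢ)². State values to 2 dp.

SSR = 1.02

Compute the Gram sums: Σt·t = 114, Σt = 16, Σ1 = 4.
Right-hand side: Σt·y = -153, Σy = -24.
XᵀX·[p, q]ᵀ = Xᵀy becomes [[114, 16]; [16, 4]]·[p, q]ᵀ = [-153, -24]ᵀ.
Δ = 114·4 − 16² = 200.
p = ((-153)·4 − 16·(-24))/200 = -57/50; q = (114·(-24) − 16·(-153))/200 = -36/25.
Residuals: 11/25, -21/50, -29/50, 14/25; SSR = 51/50.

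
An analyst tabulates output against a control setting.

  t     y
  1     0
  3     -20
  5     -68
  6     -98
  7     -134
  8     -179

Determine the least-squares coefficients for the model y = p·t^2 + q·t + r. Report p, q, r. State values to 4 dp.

Normal-equation sums: Σt^2·t^2 = 8500, Σt^2·t = 1224, Σt^2 = 184, Σt·t = 184, Σt = 30, Σ1 = 6.
And Σt^2·y = -23430, Σt·y = -3358, Σy = -499.
Normal equations: [[8500, 1224, 184]; [1224, 184, 30]; [184, 30, 6]]·[p, q, r]ᵀ = [-23430, -3358, -499]ᵀ.
Solving the 3×3 system (Gaussian elimination) gives p = -10483/3550, q = 3623/3550, r = 4061/1775.

p = -2.9530, q = 1.0206, r = 2.2879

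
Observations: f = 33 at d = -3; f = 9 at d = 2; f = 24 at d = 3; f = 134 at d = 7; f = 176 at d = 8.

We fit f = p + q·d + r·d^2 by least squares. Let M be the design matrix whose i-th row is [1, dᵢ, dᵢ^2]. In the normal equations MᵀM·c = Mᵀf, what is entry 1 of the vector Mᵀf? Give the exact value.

376

Entry 1 ↔ basis 1, so (Mᵀf)_{1} = Σᵢ fᵢ = (1)·(33) + (1)·(9) + (1)·(24) + (1)·(134) + (1)·(176) = 376.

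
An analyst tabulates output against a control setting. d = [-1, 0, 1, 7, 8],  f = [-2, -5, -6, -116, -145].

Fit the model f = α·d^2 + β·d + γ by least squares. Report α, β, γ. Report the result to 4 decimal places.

The normal system MᵀM·[α, β, γ]ᵀ = Mᵀf is [[6499, 855, 115]; [855, 115, 15]; [115, 15, 5]]·[α, β, γ]ᵀ = [-14972, -1976, -274]ᵀ.
Row-reducing yields α = -459/242, β = -3227/1210, γ = -1921/605.

α = -1.8967, β = -2.6669, γ = -3.1752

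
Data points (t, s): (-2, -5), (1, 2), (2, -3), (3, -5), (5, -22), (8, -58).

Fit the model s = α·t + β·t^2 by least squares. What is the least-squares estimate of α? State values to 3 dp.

Sums needed: Σt·t = 107, Σt·t^2 = 665, Σt^2·t^2 = 4835.
For Xᵀs: Σt·s = -583, Σt^2·s = -4337.
XᵀX·[α, β]ᵀ = Xᵀs becomes [[107, 665]; [665, 4835]]·[α, β]ᵀ = [-583, -4337]ᵀ.
det = 107·4835 − 665² = 75120.
α = ((-583)·4835 − 665·(-4337))/75120 = 3265/3756; β = (107·(-4337) − 665·(-583))/75120 = -19091/18780.

α = 0.869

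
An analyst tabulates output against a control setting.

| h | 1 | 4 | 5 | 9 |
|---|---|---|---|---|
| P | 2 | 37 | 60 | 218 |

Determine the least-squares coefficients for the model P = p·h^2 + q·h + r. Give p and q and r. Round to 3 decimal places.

The normal system MᵀM·[p, q, r]ᵀ = MᵀP is [[7443, 919, 123]; [919, 123, 19]; [123, 19, 4]]·[p, q, r]ᵀ = [19752, 2412, 317]ᵀ.
Row-reducing yields p = 3034/979, q = -3921/979, r = 265/89.

p = 3.099, q = -4.005, r = 2.978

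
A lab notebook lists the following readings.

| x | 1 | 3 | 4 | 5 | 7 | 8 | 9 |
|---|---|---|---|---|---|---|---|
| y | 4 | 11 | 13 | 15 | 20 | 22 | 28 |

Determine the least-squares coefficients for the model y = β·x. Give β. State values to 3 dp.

From the data, Σx·x = 245.
Moment sums: Σx·y = 732.
Hence β = 732 / 245 ≈ 2.98776.

β = 2.988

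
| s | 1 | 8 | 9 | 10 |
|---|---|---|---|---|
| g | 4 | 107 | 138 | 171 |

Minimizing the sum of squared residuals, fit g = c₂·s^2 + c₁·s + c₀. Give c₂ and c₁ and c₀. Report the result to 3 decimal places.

The normal equations are: 20658·c₂ + 2242·c₁ + 246·c₀ = 35130;  2242·c₂ + 246·c₁ + 28·c₀ = 3812;  246·c₂ + 28·c₁ + 4·c₀ = 420.
Solving the 3×3 system (Gaussian elimination) gives c₂ = 1156/605, c₁ = -7356/3025, c₀ = 13647/3025.

c₂ = 1.911, c₁ = -2.432, c₀ = 4.511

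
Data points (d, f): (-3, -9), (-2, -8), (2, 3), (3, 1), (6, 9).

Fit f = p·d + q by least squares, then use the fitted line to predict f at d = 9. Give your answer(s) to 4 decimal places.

f̂ = 14.9708

Normal-equation sums: Σd·d = 62, Σd = 6, Σ1 = 5.
Moment sums: Σd·f = 106, Σf = -4.
Normal equations: [[62, 6]; [6, 5]]·[p, q]ᵀ = [106, -4]ᵀ.
Determinant 62·5 − 6² = 274.
p = (106·5 − 6·(-4))/274 = 277/137; q = (62·(-4) − 6·106)/274 = -442/137.
At d = 9: f̂ = (277/137)·(9) + (-442/137)·(1) = 2051/137.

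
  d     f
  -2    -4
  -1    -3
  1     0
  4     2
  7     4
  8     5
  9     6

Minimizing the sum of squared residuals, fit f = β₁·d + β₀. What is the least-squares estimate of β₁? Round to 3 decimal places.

With design matrix X, XᵀX = [[216, 26]; [26, 7]] and Xᵀf = [141, 10]ᵀ.
Eliminating β₀: 7·(row 1) − 26·(row 2) gives 836·β₁ = 7·141 − 26·10 = 727, so β₁ = 727/836.
Then β₀ = (10 − 26·(727/836))/7 = -753/418.

β₁ = 0.870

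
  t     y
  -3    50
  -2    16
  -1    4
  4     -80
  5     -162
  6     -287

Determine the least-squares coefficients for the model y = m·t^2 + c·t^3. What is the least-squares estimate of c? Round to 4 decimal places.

c = -1.5021

Sums needed: Σt^2·t^2 = 2275, Σt^2·t^3 = 11649, Σt^3·t^3 = 67171.
Moment sums: Σt^2·y = -15144, Σt^3·y = -88844.
Normal equations: [[2275, 11649]; [11649, 67171]]·[m, c]ᵀ = [-15144, -88844]ᵀ.
Δ = 2275·67171 − 11649² = 17114824.
m = ((-15144)·67171 − 11649·(-88844))/17114824 = 4426533/4278706; c = (2275·(-88844) − 11649·(-15144))/17114824 = -6426911/4278706.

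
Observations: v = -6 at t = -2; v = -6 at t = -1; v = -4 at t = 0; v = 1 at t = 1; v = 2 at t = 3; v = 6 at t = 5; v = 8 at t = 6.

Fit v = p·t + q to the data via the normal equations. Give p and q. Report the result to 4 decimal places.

p = 1.8273, q = -2.9897

Normal-equation sums: Σt·t = 76, Σt = 12, Σ1 = 7.
For Xᵀv: Σt·v = 103, Σv = 1.
So XᵀX·[p, q]ᵀ = Xᵀv: [[76, 12]; [12, 7]]·[p, q]ᵀ = [103, 1]ᵀ.
Δ = 76·7 − 12² = 388.
p = (103·7 − 12·1)/388 = 709/388; q = (76·1 − 12·103)/388 = -290/97.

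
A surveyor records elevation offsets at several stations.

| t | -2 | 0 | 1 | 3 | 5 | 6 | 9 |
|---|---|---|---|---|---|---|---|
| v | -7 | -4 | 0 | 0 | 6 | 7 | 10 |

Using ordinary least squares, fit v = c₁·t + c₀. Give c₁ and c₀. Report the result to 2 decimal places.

Forming MᵀM = [[156, 22]; [22, 7]] and Mᵀv = [176, 12]ᵀ gives MᵀM·[c₁, c₀]ᵀ = Mᵀv.
Determinant 156·7 − 22² = 608.
c₁ = (176·7 − 22·12)/608 = 121/76; c₀ = (156·12 − 22·176)/608 = -125/38.

c₁ = 1.59, c₀ = -3.29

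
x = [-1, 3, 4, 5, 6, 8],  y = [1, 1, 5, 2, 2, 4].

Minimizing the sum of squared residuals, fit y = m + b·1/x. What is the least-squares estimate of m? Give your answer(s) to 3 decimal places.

From the data, Σ1 = 6, Σ1/x = 3/40, Σ1/x·1/x = 18101/14400.
For Mᵀy: Σy = 15, Σ1/x·y = 109/60.
MᵀM·[m, b]ᵀ = Mᵀy becomes [[6, 3/40]; [3/40, 18101/14400]]·[m, b]ᵀ = [15, 109/60]ᵀ.
Eliminating b: (18101/14400)·(row 1) − (3/40)·(row 2) gives (1447/192)·m = (18101/14400)·15 − (3/40)·(109/60) = 89851/4800, so m = 89851/36175.
Then b = ((109/60) − (3/40)·(89851/36175))/(18101/14400) = 9384/7235.

m = 2.484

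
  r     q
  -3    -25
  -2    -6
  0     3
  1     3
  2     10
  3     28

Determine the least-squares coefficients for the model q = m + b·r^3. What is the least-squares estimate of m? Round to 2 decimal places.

Setting ∂/∂m … = 0 gives: 6·m + 1·b = 13;  1·m + 1587·b = 1562.
(Σ1 = 6, Σr^3 = 1, Σr^3·r^3 = 1587, Σq = 13, Σr^3·q = 1562.)
Eliminating b: 1587·(row 1) − 1·(row 2) gives 9521·m = 1587·13 − 1·1562 = 19069, so m = 19069/9521.
Then b = (1562 − 1·(19069/9521))/1587 = 9359/9521.

m = 2.00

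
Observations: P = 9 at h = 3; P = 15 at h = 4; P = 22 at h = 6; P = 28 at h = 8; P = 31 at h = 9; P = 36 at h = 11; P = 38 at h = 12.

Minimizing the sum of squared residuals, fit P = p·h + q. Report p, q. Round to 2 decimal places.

Entries of AᵀA: Σh·h = 471, Σh = 53, Σ1 = 7.
Right-hand side: Σh·P = 1574, ΣP = 179.
Eliminating q: 7·(row 1) − 53·(row 2) gives 488·p = 7·1574 − 53·179 = 1531, so p = 1531/488.
Then q = (179 − 53·(1531/488))/7 = 887/488.

p = 3.14, q = 1.82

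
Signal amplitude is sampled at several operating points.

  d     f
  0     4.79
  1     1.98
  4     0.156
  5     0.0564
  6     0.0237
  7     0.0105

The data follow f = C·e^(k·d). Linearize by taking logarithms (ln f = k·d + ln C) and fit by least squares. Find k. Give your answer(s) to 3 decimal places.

With ln fᵢ as the transformed response and dᵢ as the regressor:
AᵀA = [[127.0000, 23.0000]; [23.0000, 6]], rhs = [-75.4733, -10.7822]ᵀ  (here Σd = 23.0000, Σ(d)² = 127.0000, Σln f = -10.7822, Σd·ln f = -75.4733).
Solving (det = 233.0000): k = -0.87918, ln C = 1.57315.

k = -0.879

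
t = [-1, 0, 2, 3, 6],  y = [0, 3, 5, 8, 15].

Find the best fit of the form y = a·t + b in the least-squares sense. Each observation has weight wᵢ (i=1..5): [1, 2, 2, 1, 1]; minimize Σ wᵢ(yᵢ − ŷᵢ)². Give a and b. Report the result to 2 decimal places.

a = 2.01, b = 2.13

With design matrix X, XᵀWX = [[54, 12]; [12, 7]] and XᵀWy = [134, 39]ᵀ.
Eliminating b: 7·(row 1) − 12·(row 2) gives 234·a = 7·134 − 12·39 = 470, so a = 235/117.
Then b = (39 − 12·(235/117))/7 = 83/39.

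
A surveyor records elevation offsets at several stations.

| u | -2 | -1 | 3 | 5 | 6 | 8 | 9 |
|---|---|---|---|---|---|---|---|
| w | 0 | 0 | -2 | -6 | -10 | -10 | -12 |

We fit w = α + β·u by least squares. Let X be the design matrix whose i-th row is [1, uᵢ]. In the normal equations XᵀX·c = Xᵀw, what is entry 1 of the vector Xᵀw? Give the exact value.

-40

Entry 1 ↔ basis 1, so (Xᵀw)_{1} = Σᵢ wᵢ = (1)·(0) + (1)·(0) + (1)·(-2) + (1)·(-6) + (1)·(-10) + (1)·(-10) + (1)·(-12) = -40.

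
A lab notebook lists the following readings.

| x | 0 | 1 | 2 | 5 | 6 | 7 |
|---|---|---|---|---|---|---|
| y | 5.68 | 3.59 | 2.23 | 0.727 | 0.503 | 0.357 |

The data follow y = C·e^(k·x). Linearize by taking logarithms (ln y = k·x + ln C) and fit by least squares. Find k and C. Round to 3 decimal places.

k = -0.392, C = 5.311

Linearized form: ln y = k·x + ln C. From the 6 transformed points,
Σx = 21.0000, Σ(x)² = 115.0000, Σln y = 1.7811, Σx·ln y = -10.0451.
Equations: 115.0000·k + 21.0000·ln C = -10.0451;  21.0000·k + 6·ln C = 1.7811.
Solving (det = 249.0000): k = -0.39226, ln C = 1.66977, so C = exp(1.66977) = 5.31095.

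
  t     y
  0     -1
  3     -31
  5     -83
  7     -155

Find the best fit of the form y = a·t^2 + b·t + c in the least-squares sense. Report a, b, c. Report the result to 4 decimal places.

a = -2.9292, b = -1.5796, c = -0.7950

With design matrix M, MᵀM = [[3107, 495, 83]; [495, 83, 15]; [83, 15, 4]] and Mᵀy = [-9949, -1593, -270]ᵀ.
Inverting the 3×3 Gram matrix, [a, b, c]ᵀ = [-4801/1639, -2589/1639, -1303/1639]ᵀ.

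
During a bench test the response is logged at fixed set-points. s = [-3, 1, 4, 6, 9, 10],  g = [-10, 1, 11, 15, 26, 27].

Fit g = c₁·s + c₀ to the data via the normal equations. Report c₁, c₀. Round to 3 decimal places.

With design matrix M, MᵀM = [[243, 27]; [27, 6]] and Mᵀg = [669, 70]ᵀ.
Determinant 243·6 − 27² = 729.
c₁ = (669·6 − 27·70)/729 = 236/81; c₀ = (243·70 − 27·669)/729 = -13/9.

c₁ = 2.914, c₀ = -1.444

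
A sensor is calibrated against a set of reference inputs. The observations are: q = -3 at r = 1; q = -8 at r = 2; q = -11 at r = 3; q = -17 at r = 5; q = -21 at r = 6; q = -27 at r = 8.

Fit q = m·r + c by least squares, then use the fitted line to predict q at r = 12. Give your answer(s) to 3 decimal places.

q̂ = -40.699

MᵀM·[m, c]ᵀ = Mᵀq reads: 139·m + 25·c = -479;  25·m + 6·c = -87.
(Σr·r = 139, Σr = 25, Σ1 = 6, Σr·q = -479, Σq = -87.)
Δ = 139·6 − 25² = 209.
m = ((-479)·6 − 25·(-87))/209 = -699/209; c = (139·(-87) − 25·(-479))/209 = -118/209.
At r = 12: q̂ = (-699/209)·(12) + (-118/209)·(1) = -8506/209.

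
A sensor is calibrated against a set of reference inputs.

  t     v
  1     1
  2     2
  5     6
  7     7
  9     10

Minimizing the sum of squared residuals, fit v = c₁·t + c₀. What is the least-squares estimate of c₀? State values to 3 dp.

With design matrix X, XᵀX = [[160, 24]; [24, 5]] and Xᵀv = [174, 26]ᵀ.
Eliminating c₀: 5·(row 1) − 24·(row 2) gives 224·c₁ = 5·174 − 24·26 = 246, so c₁ = 123/112.
Then c₀ = (26 − 24·(123/112))/5 = -1/14.

c₀ = -0.071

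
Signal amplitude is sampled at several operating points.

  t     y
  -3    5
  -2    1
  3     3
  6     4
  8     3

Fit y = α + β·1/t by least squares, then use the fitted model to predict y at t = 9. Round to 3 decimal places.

ŷ = 3.363

The normal equations are: 5·α + (-5/24)·β = 16;  (-5/24)·α + (33/64)·β = -1/8.
Eliminating β: (33/64)·(row 1) − (-5/24)·(row 2) gives (365/144)·α = (33/64)·16 − (-5/24)·(-1/8) = 1579/192, so α = 4737/1460.
Then β = ((-1/8) − (-5/24)·(4737/1460))/(33/64) = 78/73.
At t = 9: ŷ = (4737/1460)·(1) + (78/73)·(1/9) = 14731/4380.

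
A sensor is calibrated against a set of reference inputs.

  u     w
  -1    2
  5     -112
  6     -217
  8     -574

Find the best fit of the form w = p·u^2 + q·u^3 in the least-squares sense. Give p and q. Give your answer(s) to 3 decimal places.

p = 2.889, q = -1.482

MᵀM·[p, q]ᵀ = Mᵀw reads: 6018·p + 43668·q = -47346;  43668·p + 324426·q = -354762.
(Σu^2·u^2 = 6018, Σu^2·u^3 = 43668, Σu^3·u^3 = 324426, Σu^2·w = -47346, Σu^3·w = -354762.)
Determinant 6018·324426 − 43668² = 45501444.
p = ((-47346)·324426 − 43668·(-354762))/45501444 = 3652045/1263929; q = (6018·(-354762) − 43668·(-47346))/45501444 = -1873683/1263929.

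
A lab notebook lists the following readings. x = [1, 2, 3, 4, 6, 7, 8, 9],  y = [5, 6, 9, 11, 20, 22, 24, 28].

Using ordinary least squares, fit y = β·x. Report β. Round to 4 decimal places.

With design matrix M, MᵀM = [[260]] and Mᵀy = [806]ᵀ.
Hence β = 806 / 260 ≈ 3.1.

β = 3.1000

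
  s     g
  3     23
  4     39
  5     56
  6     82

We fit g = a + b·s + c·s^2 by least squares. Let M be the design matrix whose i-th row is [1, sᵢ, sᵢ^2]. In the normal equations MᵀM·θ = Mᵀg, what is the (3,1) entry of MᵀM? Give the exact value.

Row 3 ↔ basis s^2, column 1 ↔ basis 1, so (MᵀM)_{3,1} = Σᵢ s^2 = (9)·(1) + (16)·(1) + (25)·(1) + (36)·(1) = 86.

86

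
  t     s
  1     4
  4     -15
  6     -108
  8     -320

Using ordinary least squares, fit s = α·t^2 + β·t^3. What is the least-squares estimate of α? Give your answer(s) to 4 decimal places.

α = 3.0730

Sums needed: Σt^2·t^2 = 5649, Σt^2·t^3 = 41569, Σt^3·t^3 = 312897.
And Σt^2·s = -24604, Σt^3·s = -188124.
Determinant 5649·312897 − 41569² = 39573392.
α = ((-24604)·312897 − 41569·(-188124))/39573392 = 7600548/2473337; β = (5649·(-188124) − 41569·(-24604))/39573392 = -2496800/2473337.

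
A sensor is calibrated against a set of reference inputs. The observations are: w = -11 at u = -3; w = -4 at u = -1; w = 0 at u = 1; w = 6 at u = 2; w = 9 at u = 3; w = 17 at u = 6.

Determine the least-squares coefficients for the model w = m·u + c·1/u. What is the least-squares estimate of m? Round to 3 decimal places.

Entries of MᵀM: Σu·u = 60, Σu·1/u = 6, Σ1/u·1/u = 5/2.
And Σu·w = 178, Σ1/u·w = 33/2.
MᵀM·[m, c]ᵀ = Mᵀw becomes [[60, 6]; [6, 5/2]]·[m, c]ᵀ = [178, 33/2]ᵀ.
Δ = 60·(5/2) − 6² = 114.
m = (178·(5/2) − 6·(33/2))/114 = 173/57; c = (60·(33/2) − 6·178)/114 = -13/19.

m = 3.035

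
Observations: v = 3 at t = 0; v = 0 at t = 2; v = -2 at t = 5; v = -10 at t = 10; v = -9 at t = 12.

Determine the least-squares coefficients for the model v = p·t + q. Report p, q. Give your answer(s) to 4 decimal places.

p = -1.0840, q = 2.6870

Sums needed: Σt·t = 273, Σt = 29, Σ1 = 5.
And Σt·v = -218, Σv = -18.
XᵀX·[p, q]ᵀ = Xᵀv becomes [[273, 29]; [29, 5]]·[p, q]ᵀ = [-218, -18]ᵀ.
Eliminating q: 5·(row 1) − 29·(row 2) gives 524·p = 5·(-218) − 29·(-18) = -568, so p = -142/131.
Then q = ((-18) − 29·(-142/131))/5 = 352/131.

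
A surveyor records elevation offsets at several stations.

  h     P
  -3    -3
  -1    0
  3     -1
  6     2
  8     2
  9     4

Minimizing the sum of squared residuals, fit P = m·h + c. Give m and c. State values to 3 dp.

m = 0.464, c = -1.034

Setting ∂/∂m … = 0 gives: 200·m + 22·c = 70;  22·m + 6·c = 4.
(Σh·h = 200, Σh = 22, Σ1 = 6, Σh·P = 70, ΣP = 4.)
Determinant 200·6 − 22² = 716.
m = (70·6 − 22·4)/716 = 83/179; c = (200·4 − 22·70)/716 = -185/179.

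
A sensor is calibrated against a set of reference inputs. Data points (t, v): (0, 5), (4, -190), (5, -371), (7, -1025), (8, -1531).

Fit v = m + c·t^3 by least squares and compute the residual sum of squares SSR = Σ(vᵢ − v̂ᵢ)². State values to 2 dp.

SSR = 5.19

Sums needed: Σ1 = 5, Σt^3 = 1044, Σt^3·t^3 = 399514.
And Σv = -3112, Σt^3·v = -1193982.
Normal equations: [[5, 1044]; [1044, 399514]]·[m, c]ᵀ = [-3112, -1193982]ᵀ.
det = 5·399514 − 1044² = 907634.
m = ((-3112)·399514 − 1044·(-1193982))/907634 = 1614820/453817; c = (5·(-1193982) − 1044·(-3112))/907634 = -1360491/453817.
Residuals: 654265/453817, -768626/453817, 80448/453817, -128832/453817, 162745/453817; SSR = 2354262/453817.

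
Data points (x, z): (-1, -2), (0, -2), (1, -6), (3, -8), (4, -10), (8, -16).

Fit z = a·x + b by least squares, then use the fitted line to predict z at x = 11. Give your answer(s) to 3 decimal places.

ẑ = -20.997

From the data, Σx·x = 91, Σx = 15, Σ1 = 6.
Right-hand side: Σx·z = -196, Σz = -44.
Eliminating b: 6·(row 1) − 15·(row 2) gives 321·a = 6·(-196) − 15·(-44) = -516, so a = -172/107.
Then b = ((-44) − 15·(-172/107))/6 = -1064/321.
At x = 11: ẑ = (-172/107)·(11) + (-1064/321)·(1) = -6740/321.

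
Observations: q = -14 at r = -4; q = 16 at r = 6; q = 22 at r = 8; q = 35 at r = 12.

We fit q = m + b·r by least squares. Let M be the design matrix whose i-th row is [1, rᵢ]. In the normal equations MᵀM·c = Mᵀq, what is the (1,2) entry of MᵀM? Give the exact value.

22

Row 1 ↔ basis 1, column 2 ↔ basis r, so (MᵀM)_{1,2} = Σᵢ r = (1)·(-4) + (1)·(6) + (1)·(8) + (1)·(12) = 22.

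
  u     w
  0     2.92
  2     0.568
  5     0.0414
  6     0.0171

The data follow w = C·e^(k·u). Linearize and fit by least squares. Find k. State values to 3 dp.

Let Y = ln w. Fitting Y = k·u + ln C by least squares:
AᵀA = [[65.0000, 13.0000]; [13.0000, 4]], rhs = [-41.4657, -6.7472]ᵀ  (here Σu = 13.0000, Σ(u)² = 65.0000, Σln w = -6.7472, Σu·ln w = -41.4657).
Slope k = (n·Σu·ln w − Σu·Σln w)/(n·Σ(u)² − (Σu)²) = (4·-41.4657 − 13.0000·-6.7472)/91.0000 = -0.85878; ln C = (Σln w − k·Σu)/n = 1.10424.

k = -0.859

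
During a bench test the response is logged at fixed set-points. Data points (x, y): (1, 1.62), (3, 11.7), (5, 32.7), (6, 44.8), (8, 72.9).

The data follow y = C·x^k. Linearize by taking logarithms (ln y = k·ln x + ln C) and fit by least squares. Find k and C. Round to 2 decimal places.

Let Y = ln y. Fitting Y = k·ln x + ln C by least squares:
Over the data: Σln x = 6.5793, Σ(ln x)² = 11.3317, Σln y = 14.5207, Σln x·ln y = 24.0464.
Normal system: [[11.3317, 6.5793]; [6.5793, 5]]·[k, ln C]ᵀ = [24.0464, 14.5207]ᵀ.
Slope k = (n·Σln x·ln y − Σln x·Σln y)/(n·Σ(ln x)² − (Σln x)²) = (5·24.0464 − 6.5793·14.5207)/13.3720 = 1.84689; ln C = (Σln y − k·Σln x)/n = 0.47390, so C = exp(0.47390) = 1.60625.

k = 1.85, C = 1.61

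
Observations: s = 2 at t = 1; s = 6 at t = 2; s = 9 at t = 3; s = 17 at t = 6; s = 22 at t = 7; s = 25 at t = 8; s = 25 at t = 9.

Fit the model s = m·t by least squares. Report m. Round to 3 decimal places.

Normal-equation sums: Σt·t = 244.
Right-hand side: Σt·s = 722.
Normal equations: [[244]]·[m]ᵀ = [722]ᵀ.
m = 722/244 = 2.95902.

m = 2.959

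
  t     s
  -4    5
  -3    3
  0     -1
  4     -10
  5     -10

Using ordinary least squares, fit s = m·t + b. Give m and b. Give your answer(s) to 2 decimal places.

The normal system XᵀX·[m, b]ᵀ = Xᵀs is [[66, 2]; [2, 5]]·[m, b]ᵀ = [-119, -13]ᵀ.
det = 66·5 − 2² = 326.
m = ((-119)·5 − 2·(-13))/326 = -569/326; b = (66·(-13) − 2·(-119))/326 = -310/163.

m = -1.75, b = -1.90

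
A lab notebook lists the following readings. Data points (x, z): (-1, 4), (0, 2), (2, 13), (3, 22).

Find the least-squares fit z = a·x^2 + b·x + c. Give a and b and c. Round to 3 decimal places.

With design matrix A, AᵀA = [[98, 34, 14]; [34, 14, 4]; [14, 4, 4]] and Aᵀz = [254, 88, 41]ᵀ.
Inverting the 3×3 Gram matrix, [a, b, c]ᵀ = [11/6, 31/30, 14/5]ᵀ.

a = 1.833, b = 1.033, c = 2.800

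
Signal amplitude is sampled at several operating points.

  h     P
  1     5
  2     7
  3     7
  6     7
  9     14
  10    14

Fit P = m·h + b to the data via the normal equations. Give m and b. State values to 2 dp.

m = 0.97, b = 3.97

Entries of MᵀM: Σh·h = 231, Σh = 31, Σ1 = 6.
Right-hand side: Σh·P = 348, ΣP = 54.
MᵀM·[m, b]ᵀ = MᵀP becomes [[231, 31]; [31, 6]]·[m, b]ᵀ = [348, 54]ᵀ.
Eliminating b: 6·(row 1) − 31·(row 2) gives 425·m = 6·348 − 31·54 = 414, so m = 414/425.
Then b = (54 − 31·(414/425))/6 = 1686/425.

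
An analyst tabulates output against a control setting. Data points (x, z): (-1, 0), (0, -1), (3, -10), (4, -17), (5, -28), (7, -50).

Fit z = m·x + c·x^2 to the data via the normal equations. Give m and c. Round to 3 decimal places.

Compute the Gram sums: Σx·x = 100, Σx·x^2 = 558, Σx^2·x^2 = 3364.
And Σx·z = -588, Σx^2·z = -3512.
So MᵀM·[m, c]ᵀ = Mᵀz: [[100, 558]; [558, 3364]]·[m, c]ᵀ = [-588, -3512]ᵀ.
Determinant 100·3364 − 558² = 25036.
m = ((-588)·3364 − 558·(-3512))/25036 = -4584/6259; c = (100·(-3512) − 558·(-588))/25036 = -5774/6259.

m = -0.732, c = -0.923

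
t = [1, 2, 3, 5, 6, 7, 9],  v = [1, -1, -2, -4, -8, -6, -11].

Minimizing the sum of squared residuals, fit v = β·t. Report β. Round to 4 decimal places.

β = -1.0537

Entries of AᵀA: Σt·t = 205.
Right-hand side: Σt·v = -216.
AᵀA·[β]ᵀ = Aᵀv becomes [[205]]·[β]ᵀ = [-216]ᵀ.
Hence β = -216 / 205 ≈ -1.05366.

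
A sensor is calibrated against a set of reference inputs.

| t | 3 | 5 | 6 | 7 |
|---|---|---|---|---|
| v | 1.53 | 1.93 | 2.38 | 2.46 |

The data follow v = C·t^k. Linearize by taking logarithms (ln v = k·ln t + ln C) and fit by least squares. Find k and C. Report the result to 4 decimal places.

k = 0.5844, C = 0.7952

Taking logs, ln v = k·ln t + ln C, so regress ln v on ln t.
XᵀX = [[10.7942, 6.4457]; [6.4457, 4]], rhs = [4.8307, 2.8500]ᵀ  (here Σln t = 6.4457, Σ(ln t)² = 10.7942, Σln v = 2.8500, Σln t·ln v = 4.8307).
Solving (det = 1.6295): k = 0.58435, ln C = -0.22913, so C = exp(-0.22913) = 0.79522.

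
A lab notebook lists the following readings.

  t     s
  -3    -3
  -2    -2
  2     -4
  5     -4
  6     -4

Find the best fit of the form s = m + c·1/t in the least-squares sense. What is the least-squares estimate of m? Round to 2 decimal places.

m = -3.39

Sums needed: Σ1 = 5, Σ1/t = 1/30, Σ1/t·1/t = 611/900.
Right-hand side: Σs = -17, Σ1/t·s = -22/15.
det = 5·(611/900) − (1/30)² = 509/150.
m = ((-17)·(611/900) − (1/30)·(-22/15))/(509/150) = -10343/3054; c = (5·(-22/15) − (1/30)·(-17))/(509/150) = -1015/509.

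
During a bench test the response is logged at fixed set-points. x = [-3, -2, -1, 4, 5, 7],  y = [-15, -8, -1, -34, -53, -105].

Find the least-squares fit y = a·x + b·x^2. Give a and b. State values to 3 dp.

a = -0.643, b = -2.030

MᵀM·[a, b]ᵀ = Mᵀy reads: 104·a + 496·b = -1074;  496·a + 3380·b = -7182.
Determinant 104·3380 − 496² = 105504.
a = ((-1074)·3380 − 496·(-7182))/105504 = -2827/4396; b = (104·(-7182) − 496·(-1074))/105504 = -4463/2198.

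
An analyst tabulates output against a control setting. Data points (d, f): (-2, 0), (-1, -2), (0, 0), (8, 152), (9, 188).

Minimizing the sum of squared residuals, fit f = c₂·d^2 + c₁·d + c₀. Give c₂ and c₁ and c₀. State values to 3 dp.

Normal-equation sums: Σd^2·d^2 = 10674, Σd^2·d = 1232, Σd^2 = 150, Σd·d = 150, Σd = 14, Σ1 = 5.
For Aᵀf: Σd^2·f = 24954, Σd·f = 2910, Σf = 338.
Row-reducing yields c₂ = 58685/30919, c₁ = 16839/4417, c₀ = -470/30919.

c₂ = 1.898, c₁ = 3.812, c₀ = -0.015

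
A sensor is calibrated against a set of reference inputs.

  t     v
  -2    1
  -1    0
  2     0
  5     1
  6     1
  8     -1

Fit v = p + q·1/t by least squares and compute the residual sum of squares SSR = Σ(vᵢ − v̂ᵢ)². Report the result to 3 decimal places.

SSR = 3.328

Compute the Gram sums: Σ1 = 6, Σ1/t = -61/120, Σ1/t·1/t = 22801/14400.
Moment sums: Σv = 2, Σ1/t·v = -31/120.
Normal equations: [[6, -61/120]; [-61/120, 22801/14400]]·[p, q]ᵀ = [2, -31/120]ᵀ.
Δ = 6·(22801/14400) − (-61/120)² = 26617/2880.
p = (2·(22801/14400) − (-61/120)·(-31/120))/(26617/2880) = 43711/133085; q = (6·(-31/120) − (-61/120)·2)/(26617/2880) = -1536/26617.
Residuals: 85534/133085, -51391/133085, -39871/133085, 18182/26617, 90654/133085, -175836/133085; SSR = 442934/133085.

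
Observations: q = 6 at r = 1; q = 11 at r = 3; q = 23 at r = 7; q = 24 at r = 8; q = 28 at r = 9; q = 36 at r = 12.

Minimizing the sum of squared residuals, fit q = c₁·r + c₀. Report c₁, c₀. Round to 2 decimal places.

c₁ = 2.74, c₀ = 3.08

Setting ∂/∂c₁ … = 0 gives: 348·c₁ + 40·c₀ = 1076;  40·c₁ + 6·c₀ = 128.
(Σr·r = 348, Σr = 40, Σ1 = 6, Σr·q = 1076, Σq = 128.)
Eliminating c₀: 6·(row 1) − 40·(row 2) gives 488·c₁ = 6·1076 − 40·128 = 1336, so c₁ = 167/61.
Then c₀ = (128 − 40·(167/61))/6 = 188/61.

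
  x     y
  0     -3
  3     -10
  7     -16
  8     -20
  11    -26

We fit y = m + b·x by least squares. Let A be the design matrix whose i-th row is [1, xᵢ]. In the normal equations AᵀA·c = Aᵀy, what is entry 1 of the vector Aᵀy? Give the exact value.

Entry 1 ↔ basis 1, so (Aᵀy)_{1} = Σᵢ yᵢ = (1)·(-3) + (1)·(-10) + (1)·(-16) + (1)·(-20) + (1)·(-26) = -75.

-75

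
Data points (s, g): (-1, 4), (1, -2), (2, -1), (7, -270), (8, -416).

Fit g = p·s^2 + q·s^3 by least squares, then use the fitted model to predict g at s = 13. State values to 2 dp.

Forming MᵀM = [[6515, 49607]; [49607, 379859]] and Mᵀg = [-39856, -305616]ᵀ gives MᵀM·[p, q]ᵀ = Mᵀg.
Δ = 6515·379859 − 49607² = 13926936.
p = ((-39856)·379859 − 49607·(-305616))/13926936 = 2629076/1740867; q = (6515·(-305616) − 49607·(-39856))/13926936 = -1743956/1740867.
At s = 13: ĝ = (2629076/1740867)·(169) + (-1743956/1740867)·(2197) = -1129052496/580289.

ĝ = -1945.67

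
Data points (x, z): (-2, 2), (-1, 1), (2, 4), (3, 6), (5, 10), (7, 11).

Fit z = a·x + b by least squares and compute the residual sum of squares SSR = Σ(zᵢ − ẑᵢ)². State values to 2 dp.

Compute the Gram sums: Σx·x = 92, Σx = 14, Σ1 = 6.
Moment sums: Σx·z = 148, Σz = 34.
So MᵀM·[a, b]ᵀ = Mᵀz: [[92, 14]; [14, 6]]·[a, b]ᵀ = [148, 34]ᵀ.
Eliminating b: 6·(row 1) − 14·(row 2) gives 356·a = 6·148 − 14·34 = 412, so a = 103/89.
Then b = (34 − 14·(103/89))/6 = 264/89.
Residuals: 120/89, -72/89, -114/89, -39/89, 111/89, -6/89; SSR = 522/89.

SSR = 5.87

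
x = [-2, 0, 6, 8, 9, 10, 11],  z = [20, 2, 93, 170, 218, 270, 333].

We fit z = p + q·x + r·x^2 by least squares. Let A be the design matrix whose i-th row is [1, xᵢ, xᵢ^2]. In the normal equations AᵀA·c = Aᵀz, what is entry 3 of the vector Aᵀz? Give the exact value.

99259

Entry 3 ↔ basis x^2, so (Aᵀz)_{3} = Σᵢ (x^2)·zᵢ = (4)·(20) + (0)·(2) + (36)·(93) + (64)·(170) + (81)·(218) + (100)·(270) + (121)·(333) = 99259.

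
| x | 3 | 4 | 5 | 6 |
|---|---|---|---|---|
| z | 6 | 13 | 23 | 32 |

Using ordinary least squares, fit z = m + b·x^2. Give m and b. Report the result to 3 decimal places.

Sums needed: Σ1 = 4, Σx^2 = 86, Σx^2·x^2 = 2258.
For Mᵀz: Σz = 74, Σx^2·z = 1989.
So MᵀM·[m, b]ᵀ = Mᵀz: [[4, 86]; [86, 2258]]·[m, b]ᵀ = [74, 1989]ᵀ.
Δ = 4·2258 − 86² = 1636.
m = (74·2258 − 86·1989)/1636 = -1981/818; b = (4·1989 − 86·74)/1636 = 398/409.

m = -2.422, b = 0.973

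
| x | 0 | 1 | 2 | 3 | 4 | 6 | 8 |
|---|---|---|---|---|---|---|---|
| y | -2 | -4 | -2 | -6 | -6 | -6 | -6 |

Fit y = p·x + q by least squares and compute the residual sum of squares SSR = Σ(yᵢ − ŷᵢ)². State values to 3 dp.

The normal system MᵀM·[p, q]ᵀ = Mᵀy is [[130, 24]; [24, 7]]·[p, q]ᵀ = [-134, -32]ᵀ.
Determinant 130·7 − 24² = 334.
p = ((-134)·7 − 24·(-32))/334 = -85/167; q = (130·(-32) − 24·(-134))/334 = -472/167.
Residuals: 138/167, -111/167, 308/167, -275/167, -190/167, -20/167, 150/167; SSR = 1562/167.

SSR = 9.353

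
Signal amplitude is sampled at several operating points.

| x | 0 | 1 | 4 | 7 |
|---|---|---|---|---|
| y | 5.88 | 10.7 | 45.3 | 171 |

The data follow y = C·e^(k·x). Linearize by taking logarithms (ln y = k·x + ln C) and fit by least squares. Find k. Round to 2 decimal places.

k = 0.48

With ln yᵢ as the transformed response and xᵢ as the regressor:
Σx = 12.0000, Σ(x)² = 66.0000, Σln y = 13.0968, Σx·ln y = 53.6151.
Equations: 66.0000·k + 12.0000·ln C = 53.6151;  12.0000·k + 4·ln C = 13.0968.
Δ = 66.0000·4 − (12.0000)² = 120.0000; k = (53.6151·4 − 12.0000·13.0968)/120.0000 = 0.47749, ln C = (66.0000·13.0968 − 12.0000·53.6151)/120.0000 = 1.84171.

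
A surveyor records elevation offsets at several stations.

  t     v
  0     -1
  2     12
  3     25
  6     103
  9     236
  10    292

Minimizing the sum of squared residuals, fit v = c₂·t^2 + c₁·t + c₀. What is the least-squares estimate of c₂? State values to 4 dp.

c₂ = 2.9633

Sums needed: Σt^2·t^2 = 17954, Σt^2·t = 1980, Σt^2 = 230, Σt·t = 230, Σt = 30, Σ1 = 6.
Moment sums: Σt^2·v = 52297, Σt·v = 5761, Σv = 667.
Solving the 3×3 system (Gaussian elimination) gives c₂ = 18707/6313, c₁ = -13217/31565, c₀ = -4179/12626.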